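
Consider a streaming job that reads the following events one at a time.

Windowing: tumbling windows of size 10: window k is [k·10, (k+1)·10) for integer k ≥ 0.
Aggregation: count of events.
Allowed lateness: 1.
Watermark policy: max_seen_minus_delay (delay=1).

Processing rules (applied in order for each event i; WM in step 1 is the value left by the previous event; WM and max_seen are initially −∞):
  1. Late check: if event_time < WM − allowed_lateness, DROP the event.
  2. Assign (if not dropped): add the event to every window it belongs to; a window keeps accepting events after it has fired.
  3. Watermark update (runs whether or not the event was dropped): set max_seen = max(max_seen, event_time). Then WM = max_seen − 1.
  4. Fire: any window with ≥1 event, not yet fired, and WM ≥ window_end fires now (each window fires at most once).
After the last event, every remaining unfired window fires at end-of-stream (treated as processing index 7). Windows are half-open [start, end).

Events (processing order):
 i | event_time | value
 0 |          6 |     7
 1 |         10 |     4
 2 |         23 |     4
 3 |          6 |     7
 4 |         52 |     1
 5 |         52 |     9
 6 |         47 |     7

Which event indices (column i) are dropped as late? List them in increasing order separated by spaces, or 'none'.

3 6

i=0 t=6 v=7: → [0,10); WM=5
i=1 t=10 v=4: → [10,20); WM=9
i=2 t=23 v=4: → [20,30); WM=22; [0,10) fires=1 [10,20) fires=1
i=3 t=6 v=7: DROP (t<22-1); WM=22
i=4 t=52 v=1: → [50,60); WM=51; [20,30) fires=1
i=5 t=52 v=9: → [50,60); WM=51
i=6 t=47 v=7: DROP (t<51-1); WM=51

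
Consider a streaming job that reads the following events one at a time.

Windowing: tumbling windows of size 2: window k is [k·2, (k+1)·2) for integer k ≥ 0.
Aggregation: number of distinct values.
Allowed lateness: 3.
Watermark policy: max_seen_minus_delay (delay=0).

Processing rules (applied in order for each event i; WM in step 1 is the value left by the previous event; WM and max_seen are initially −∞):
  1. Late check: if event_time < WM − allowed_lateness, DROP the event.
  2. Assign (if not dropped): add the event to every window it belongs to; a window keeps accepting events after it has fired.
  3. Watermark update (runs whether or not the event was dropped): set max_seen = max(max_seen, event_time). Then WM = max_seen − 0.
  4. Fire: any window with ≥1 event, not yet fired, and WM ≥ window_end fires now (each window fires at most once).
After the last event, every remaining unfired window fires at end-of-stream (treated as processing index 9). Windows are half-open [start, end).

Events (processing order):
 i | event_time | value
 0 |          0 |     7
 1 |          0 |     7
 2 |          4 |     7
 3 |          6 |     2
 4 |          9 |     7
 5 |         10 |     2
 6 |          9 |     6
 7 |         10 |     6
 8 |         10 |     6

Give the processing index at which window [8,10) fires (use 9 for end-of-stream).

5

i=0 t=0 v=7: → [0,2); WM=0
i=1 t=0 v=7: → [0,2); WM=0
i=2 t=4 v=7: → [4,6); WM=4; [0,2) fires=1
i=3 t=6 v=2: → [6,8); WM=6; [4,6) fires=1
i=4 t=9 v=7: → [8,10); WM=9; [6,8) fires=1
i=5 t=10 v=2: → [10,12); WM=10; [8,10) fires=1
i=6 t=9 v=6: → [8,10); WM=10
i=7 t=10 v=6: → [10,12); WM=10
i=8 t=10 v=6: → [10,12); WM=10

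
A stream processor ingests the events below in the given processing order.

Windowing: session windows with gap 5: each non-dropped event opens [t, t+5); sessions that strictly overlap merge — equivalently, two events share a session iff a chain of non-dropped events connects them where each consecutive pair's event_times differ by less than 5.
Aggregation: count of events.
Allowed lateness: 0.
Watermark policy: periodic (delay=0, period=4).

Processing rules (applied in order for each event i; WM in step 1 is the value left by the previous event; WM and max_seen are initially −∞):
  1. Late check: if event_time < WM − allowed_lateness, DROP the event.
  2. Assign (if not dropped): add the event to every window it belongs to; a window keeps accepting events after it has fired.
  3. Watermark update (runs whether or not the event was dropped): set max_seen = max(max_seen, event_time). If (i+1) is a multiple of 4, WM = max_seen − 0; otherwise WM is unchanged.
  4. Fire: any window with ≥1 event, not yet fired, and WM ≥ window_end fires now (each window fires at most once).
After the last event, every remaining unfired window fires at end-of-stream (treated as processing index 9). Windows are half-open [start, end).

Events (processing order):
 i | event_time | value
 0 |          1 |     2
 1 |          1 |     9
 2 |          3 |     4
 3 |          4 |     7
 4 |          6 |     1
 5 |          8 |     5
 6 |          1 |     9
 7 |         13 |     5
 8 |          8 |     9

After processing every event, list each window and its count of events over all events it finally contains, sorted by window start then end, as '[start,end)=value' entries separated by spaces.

[1,13)=6 [13,18)=1

i=0 t=1 v=2: → [1,6); WM=−∞
i=1 t=1 v=9: → [1,6); WM=−∞
i=2 t=3 v=4: → [1,8); WM=−∞
i=3 t=4 v=7: → [1,9); WM=4
i=4 t=6 v=1: → [1,11); WM=4
i=5 t=8 v=5: → [1,13); WM=4
i=6 t=1 v=9: DROP (t<4-0); WM=4
i=7 t=13 v=5: → [13,18); WM=13
i=8 t=8 v=9: DROP (t<13-0); WM=13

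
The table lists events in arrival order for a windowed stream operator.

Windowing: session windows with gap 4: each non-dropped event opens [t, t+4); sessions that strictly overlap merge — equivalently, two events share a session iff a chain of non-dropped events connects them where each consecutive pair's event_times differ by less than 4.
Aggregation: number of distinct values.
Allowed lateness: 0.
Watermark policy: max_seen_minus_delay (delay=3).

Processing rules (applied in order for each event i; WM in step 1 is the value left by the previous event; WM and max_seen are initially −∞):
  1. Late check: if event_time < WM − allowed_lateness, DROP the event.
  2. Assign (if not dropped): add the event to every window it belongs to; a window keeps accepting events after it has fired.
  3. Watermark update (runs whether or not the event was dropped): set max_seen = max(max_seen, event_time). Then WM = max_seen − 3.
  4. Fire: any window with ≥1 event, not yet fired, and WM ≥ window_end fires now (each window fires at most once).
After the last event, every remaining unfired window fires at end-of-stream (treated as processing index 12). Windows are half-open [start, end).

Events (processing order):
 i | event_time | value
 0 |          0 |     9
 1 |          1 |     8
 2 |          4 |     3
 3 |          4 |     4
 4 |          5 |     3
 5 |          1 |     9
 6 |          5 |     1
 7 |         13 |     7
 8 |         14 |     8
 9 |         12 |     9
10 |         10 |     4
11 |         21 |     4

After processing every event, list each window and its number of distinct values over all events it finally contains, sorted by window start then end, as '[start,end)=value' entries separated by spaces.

i=0 t=0 v=9: → [0,4); WM=-3
i=1 t=1 v=8: → [0,5); WM=-2
i=2 t=4 v=3: → [0,8); WM=1
i=3 t=4 v=4: → [0,8); WM=1
i=4 t=5 v=3: → [0,9); WM=2
i=5 t=1 v=9: DROP (t<2-0); WM=2
i=6 t=5 v=1: → [0,9); WM=2
i=7 t=13 v=7: → [13,17); WM=10
i=8 t=14 v=8: → [13,18); WM=11
i=9 t=12 v=9: → [12,18); WM=11
i=10 t=10 v=4: DROP (t<11-0); WM=11
i=11 t=21 v=4: → [21,25); WM=18

[0,9)=5 [12,18)=3 [21,25)=1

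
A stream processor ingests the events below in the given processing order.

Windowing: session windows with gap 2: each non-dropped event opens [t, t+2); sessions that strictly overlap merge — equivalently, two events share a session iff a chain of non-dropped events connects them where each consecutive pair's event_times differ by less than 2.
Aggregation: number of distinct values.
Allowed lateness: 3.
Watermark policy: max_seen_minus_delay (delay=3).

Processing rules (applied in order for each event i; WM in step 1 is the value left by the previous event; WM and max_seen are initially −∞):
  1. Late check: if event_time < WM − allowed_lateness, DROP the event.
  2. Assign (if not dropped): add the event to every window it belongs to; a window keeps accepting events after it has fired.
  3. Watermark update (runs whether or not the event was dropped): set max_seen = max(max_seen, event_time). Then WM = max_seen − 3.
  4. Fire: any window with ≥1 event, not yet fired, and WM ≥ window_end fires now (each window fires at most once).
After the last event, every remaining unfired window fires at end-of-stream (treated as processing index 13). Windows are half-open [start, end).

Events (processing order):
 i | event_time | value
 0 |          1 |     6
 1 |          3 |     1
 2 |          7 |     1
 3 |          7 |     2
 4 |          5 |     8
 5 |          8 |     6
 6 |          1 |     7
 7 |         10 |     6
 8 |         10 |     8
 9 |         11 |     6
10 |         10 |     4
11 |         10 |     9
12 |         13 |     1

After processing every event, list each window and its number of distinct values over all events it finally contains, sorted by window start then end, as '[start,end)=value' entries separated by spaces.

i=0 t=1 v=6: → [1,3); WM=-2
i=1 t=3 v=1: → [3,5); WM=0
i=2 t=7 v=1: → [7,9); WM=4
i=3 t=7 v=2: → [7,9); WM=4
i=4 t=5 v=8: → [5,7); WM=4
i=5 t=8 v=6: → [7,10); WM=5
i=6 t=1 v=7: DROP (t<5-3); WM=5
i=7 t=10 v=6: → [10,12); WM=7
i=8 t=10 v=8: → [10,12); WM=7
i=9 t=11 v=6: → [10,13); WM=8
i=10 t=10 v=4: → [10,13); WM=8
i=11 t=10 v=9: → [10,13); WM=8
i=12 t=13 v=1: → [13,15); WM=10

[1,3)=1 [3,5)=1 [5,7)=1 [7,10)=3 [10,13)=4 [13,15)=1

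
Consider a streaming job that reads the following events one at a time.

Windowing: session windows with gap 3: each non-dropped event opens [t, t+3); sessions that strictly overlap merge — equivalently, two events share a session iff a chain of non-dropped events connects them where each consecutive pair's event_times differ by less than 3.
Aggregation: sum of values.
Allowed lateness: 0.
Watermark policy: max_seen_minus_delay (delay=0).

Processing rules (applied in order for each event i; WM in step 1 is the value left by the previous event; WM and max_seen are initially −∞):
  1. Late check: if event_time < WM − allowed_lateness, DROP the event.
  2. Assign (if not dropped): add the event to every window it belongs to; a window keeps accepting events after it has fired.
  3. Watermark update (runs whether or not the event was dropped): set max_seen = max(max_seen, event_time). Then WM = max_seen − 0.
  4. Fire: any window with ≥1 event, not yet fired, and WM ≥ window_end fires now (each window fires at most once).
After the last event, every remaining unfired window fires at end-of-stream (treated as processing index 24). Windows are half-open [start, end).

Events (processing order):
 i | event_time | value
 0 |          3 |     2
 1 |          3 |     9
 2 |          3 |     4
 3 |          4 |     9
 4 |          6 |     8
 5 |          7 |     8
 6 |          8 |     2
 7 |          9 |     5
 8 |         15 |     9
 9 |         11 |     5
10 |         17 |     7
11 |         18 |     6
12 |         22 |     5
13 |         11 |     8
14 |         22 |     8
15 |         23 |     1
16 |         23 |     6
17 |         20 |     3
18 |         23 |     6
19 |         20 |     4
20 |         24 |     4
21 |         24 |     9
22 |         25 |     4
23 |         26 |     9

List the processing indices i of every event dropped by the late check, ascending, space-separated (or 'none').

9 13 17 19

i=0 t=3 v=2: → [3,6); WM=3
i=1 t=3 v=9: → [3,6); WM=3
i=2 t=3 v=4: → [3,6); WM=3
i=3 t=4 v=9: → [3,7); WM=4
i=4 t=6 v=8: → [3,9); WM=6
i=5 t=7 v=8: → [3,10); WM=7
i=6 t=8 v=2: → [3,11); WM=8
i=7 t=9 v=5: → [3,12); WM=9
i=8 t=15 v=9: → [15,18); WM=15
i=9 t=11 v=5: DROP (t<15-0); WM=15
i=10 t=17 v=7: → [15,20); WM=17
i=11 t=18 v=6: → [15,21); WM=18
i=12 t=22 v=5: → [22,25); WM=22
i=13 t=11 v=8: DROP (t<22-0); WM=22
i=14 t=22 v=8: → [22,25); WM=22
i=15 t=23 v=1: → [22,26); WM=23
i=16 t=23 v=6: → [22,26); WM=23
i=17 t=20 v=3: DROP (t<23-0); WM=23
i=18 t=23 v=6: → [22,26); WM=23
i=19 t=20 v=4: DROP (t<23-0); WM=23
i=20 t=24 v=4: → [22,27); WM=24
i=21 t=24 v=9: → [22,27); WM=24
i=22 t=25 v=4: → [22,28); WM=25
i=23 t=26 v=9: → [22,29); WM=26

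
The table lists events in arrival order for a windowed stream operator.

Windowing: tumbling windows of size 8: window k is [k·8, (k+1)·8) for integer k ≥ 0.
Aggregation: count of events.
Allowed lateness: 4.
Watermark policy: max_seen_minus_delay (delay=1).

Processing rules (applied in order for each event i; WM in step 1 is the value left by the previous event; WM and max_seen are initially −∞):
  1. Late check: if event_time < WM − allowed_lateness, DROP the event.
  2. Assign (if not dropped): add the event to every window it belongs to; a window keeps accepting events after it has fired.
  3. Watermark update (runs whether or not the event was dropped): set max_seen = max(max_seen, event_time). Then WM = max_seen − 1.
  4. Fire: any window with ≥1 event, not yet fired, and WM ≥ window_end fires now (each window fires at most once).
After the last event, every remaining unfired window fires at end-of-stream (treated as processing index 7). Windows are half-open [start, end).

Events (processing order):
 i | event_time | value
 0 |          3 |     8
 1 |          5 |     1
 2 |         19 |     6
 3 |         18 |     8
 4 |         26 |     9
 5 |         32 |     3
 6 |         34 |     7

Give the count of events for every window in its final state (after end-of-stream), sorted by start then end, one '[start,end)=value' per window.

i=0 t=3 v=8: → [0,8); WM=2
i=1 t=5 v=1: → [0,8); WM=4
i=2 t=19 v=6: → [16,24); WM=18; [0,8) fires=2
i=3 t=18 v=8: → [16,24); WM=18
i=4 t=26 v=9: → [24,32); WM=25; [16,24) fires=2
i=5 t=32 v=3: → [32,40); WM=31
i=6 t=34 v=7: → [32,40); WM=33; [24,32) fires=1

[0,8)=2 [16,24)=2 [24,32)=1 [32,40)=2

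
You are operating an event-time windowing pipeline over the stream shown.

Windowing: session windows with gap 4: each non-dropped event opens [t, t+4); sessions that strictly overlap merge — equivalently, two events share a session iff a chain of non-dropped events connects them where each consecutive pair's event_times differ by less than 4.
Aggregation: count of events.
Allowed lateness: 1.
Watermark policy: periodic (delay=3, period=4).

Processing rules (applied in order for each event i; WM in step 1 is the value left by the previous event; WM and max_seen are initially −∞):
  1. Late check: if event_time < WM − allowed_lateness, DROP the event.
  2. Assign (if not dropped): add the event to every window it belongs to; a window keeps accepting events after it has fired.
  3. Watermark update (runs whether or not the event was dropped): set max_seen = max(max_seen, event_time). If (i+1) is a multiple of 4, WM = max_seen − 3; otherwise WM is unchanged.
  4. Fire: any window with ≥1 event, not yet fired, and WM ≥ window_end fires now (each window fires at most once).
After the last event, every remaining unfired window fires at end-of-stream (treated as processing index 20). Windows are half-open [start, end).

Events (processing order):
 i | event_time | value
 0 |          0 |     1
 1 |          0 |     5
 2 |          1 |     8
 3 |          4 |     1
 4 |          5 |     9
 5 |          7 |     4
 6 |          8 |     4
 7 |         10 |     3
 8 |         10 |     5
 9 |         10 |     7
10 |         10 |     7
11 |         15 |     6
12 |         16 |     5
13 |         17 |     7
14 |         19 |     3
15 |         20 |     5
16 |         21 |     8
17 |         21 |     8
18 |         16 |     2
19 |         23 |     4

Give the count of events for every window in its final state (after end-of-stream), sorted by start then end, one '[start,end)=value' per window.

[0,14)=11 [15,27)=9

i=0 t=0 v=1: → [0,4); WM=−∞
i=1 t=0 v=5: → [0,4); WM=−∞
i=2 t=1 v=8: → [0,5); WM=−∞
i=3 t=4 v=1: → [0,8); WM=1
i=4 t=5 v=9: → [0,9); WM=1
i=5 t=7 v=4: → [0,11); WM=1
i=6 t=8 v=4: → [0,12); WM=1
i=7 t=10 v=3: → [0,14); WM=7
i=8 t=10 v=5: → [0,14); WM=7
i=9 t=10 v=7: → [0,14); WM=7
i=10 t=10 v=7: → [0,14); WM=7
i=11 t=15 v=6: → [15,19); WM=12
i=12 t=16 v=5: → [15,20); WM=12
i=13 t=17 v=7: → [15,21); WM=12
i=14 t=19 v=3: → [15,23); WM=12
i=15 t=20 v=5: → [15,24); WM=17
i=16 t=21 v=8: → [15,25); WM=17
i=17 t=21 v=8: → [15,25); WM=17
i=18 t=16 v=2: → [15,25); WM=17
i=19 t=23 v=4: → [15,27); WM=20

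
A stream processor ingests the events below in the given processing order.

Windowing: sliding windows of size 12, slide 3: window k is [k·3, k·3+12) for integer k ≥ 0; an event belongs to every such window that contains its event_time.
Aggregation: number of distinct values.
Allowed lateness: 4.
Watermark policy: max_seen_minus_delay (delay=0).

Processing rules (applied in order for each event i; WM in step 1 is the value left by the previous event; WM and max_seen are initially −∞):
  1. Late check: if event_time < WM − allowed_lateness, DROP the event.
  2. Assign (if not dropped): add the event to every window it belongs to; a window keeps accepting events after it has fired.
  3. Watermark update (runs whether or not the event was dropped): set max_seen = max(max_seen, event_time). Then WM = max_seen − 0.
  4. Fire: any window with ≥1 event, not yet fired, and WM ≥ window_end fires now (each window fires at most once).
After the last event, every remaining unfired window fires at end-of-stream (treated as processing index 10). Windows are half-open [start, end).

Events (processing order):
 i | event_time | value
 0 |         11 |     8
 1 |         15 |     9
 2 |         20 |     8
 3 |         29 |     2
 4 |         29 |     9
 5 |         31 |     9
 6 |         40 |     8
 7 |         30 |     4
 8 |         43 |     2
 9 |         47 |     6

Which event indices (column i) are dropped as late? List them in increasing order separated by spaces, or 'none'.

i=0 t=11 v=8: → [9,21),[6,18),[3,15),[0,12); WM=11
i=1 t=15 v=9: → [15,27),[12,24),[9,21),[6,18); WM=15; [0,12) fires=1 [3,15) fires=1
i=2 t=20 v=8: → [18,30),[15,27),[12,24),[9,21); WM=20; [6,18) fires=2
i=3 t=29 v=2: → [27,39),[24,36),[21,33),[18,30); WM=29; [9,21) fires=2 [12,24) fires=2 [15,27) fires=2
i=4 t=29 v=9: → [27,39),[24,36),[21,33),[18,30); WM=29
i=5 t=31 v=9: → [30,42),[27,39),[24,36),[21,33); WM=31; [18,30) fires=3
i=6 t=40 v=8: → [39,51),[36,48),[33,45),[30,42); WM=40; [21,33) fires=2 [24,36) fires=2 [27,39) fires=2
i=7 t=30 v=4: DROP (t<40-4); WM=40
i=8 t=43 v=2: → [42,54),[39,51),[36,48),[33,45); WM=43; [30,42) fires=2
i=9 t=47 v=6: → [45,57),[42,54),[39,51),[36,48); WM=47; [33,45) fires=2

7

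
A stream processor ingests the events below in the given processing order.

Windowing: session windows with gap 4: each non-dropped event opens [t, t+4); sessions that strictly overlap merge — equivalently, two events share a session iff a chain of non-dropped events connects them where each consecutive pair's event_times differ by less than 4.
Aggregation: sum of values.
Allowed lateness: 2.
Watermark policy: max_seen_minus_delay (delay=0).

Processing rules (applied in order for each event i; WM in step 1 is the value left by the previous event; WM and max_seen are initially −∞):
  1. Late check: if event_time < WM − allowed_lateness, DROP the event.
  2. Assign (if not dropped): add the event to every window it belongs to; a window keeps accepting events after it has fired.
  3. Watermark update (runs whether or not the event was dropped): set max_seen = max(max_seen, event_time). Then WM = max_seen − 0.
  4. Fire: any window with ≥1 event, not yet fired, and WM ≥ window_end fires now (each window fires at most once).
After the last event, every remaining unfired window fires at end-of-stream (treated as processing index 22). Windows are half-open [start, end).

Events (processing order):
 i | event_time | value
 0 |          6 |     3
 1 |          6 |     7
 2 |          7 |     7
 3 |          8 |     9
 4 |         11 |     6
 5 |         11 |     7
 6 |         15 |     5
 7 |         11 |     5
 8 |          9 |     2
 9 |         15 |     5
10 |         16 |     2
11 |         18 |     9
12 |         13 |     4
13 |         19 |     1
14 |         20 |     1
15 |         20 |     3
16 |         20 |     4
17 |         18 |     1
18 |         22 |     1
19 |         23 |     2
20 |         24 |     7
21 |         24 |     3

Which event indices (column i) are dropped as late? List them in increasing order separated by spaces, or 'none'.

i=0 t=6 v=3: → [6,10); WM=6
i=1 t=6 v=7: → [6,10); WM=6
i=2 t=7 v=7: → [6,11); WM=7
i=3 t=8 v=9: → [6,12); WM=8
i=4 t=11 v=6: → [6,15); WM=11
i=5 t=11 v=7: → [6,15); WM=11
i=6 t=15 v=5: → [15,19); WM=15
i=7 t=11 v=5: DROP (t<15-2); WM=15
i=8 t=9 v=2: DROP (t<15-2); WM=15
i=9 t=15 v=5: → [15,19); WM=15
i=10 t=16 v=2: → [15,20); WM=16
i=11 t=18 v=9: → [15,22); WM=18
i=12 t=13 v=4: DROP (t<18-2); WM=18
i=13 t=19 v=1: → [15,23); WM=19
i=14 t=20 v=1: → [15,24); WM=20
i=15 t=20 v=3: → [15,24); WM=20
i=16 t=20 v=4: → [15,24); WM=20
i=17 t=18 v=1: → [15,24); WM=20
i=18 t=22 v=1: → [15,26); WM=22
i=19 t=23 v=2: → [15,27); WM=23
i=20 t=24 v=7: → [15,28); WM=24
i=21 t=24 v=3: → [15,28); WM=24

7 8 12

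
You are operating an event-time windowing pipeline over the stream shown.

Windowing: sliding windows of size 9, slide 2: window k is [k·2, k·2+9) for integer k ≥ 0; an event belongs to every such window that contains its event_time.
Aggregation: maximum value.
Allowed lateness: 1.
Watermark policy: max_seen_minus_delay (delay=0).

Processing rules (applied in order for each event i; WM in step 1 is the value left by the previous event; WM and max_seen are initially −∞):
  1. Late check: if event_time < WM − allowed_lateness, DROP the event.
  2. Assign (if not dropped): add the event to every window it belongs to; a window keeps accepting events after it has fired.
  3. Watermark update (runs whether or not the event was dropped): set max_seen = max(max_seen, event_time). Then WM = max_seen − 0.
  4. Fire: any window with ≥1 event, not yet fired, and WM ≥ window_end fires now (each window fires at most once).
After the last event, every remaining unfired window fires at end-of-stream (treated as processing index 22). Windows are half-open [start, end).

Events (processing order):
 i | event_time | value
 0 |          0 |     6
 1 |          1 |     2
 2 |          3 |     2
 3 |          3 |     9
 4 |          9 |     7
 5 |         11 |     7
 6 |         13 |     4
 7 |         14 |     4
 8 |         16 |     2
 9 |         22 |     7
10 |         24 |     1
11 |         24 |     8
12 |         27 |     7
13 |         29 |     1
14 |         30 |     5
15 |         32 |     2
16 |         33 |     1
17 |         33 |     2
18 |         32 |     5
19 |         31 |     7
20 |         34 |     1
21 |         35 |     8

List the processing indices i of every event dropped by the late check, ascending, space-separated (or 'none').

i=0 t=0 v=6: → [0,9); WM=0
i=1 t=1 v=2: → [0,9); WM=1
i=2 t=3 v=2: → [2,11),[0,9); WM=3
i=3 t=3 v=9: → [2,11),[0,9); WM=3
i=4 t=9 v=7: → [8,17),[6,15),[4,13),[2,11); WM=9; [0,9) fires=9
i=5 t=11 v=7: → [10,19),[8,17),[6,15),[4,13); WM=11; [2,11) fires=9
i=6 t=13 v=4: → [12,21),[10,19),[8,17),[6,15); WM=13; [4,13) fires=7
i=7 t=14 v=4: → [14,23),[12,21),[10,19),[8,17),[6,15); WM=14
i=8 t=16 v=2: → [16,25),[14,23),[12,21),[10,19),[8,17); WM=16; [6,15) fires=7
i=9 t=22 v=7: → [22,31),[20,29),[18,27),[16,25),[14,23); WM=22; [8,17) fires=7 [10,19) fires=7 [12,21) fires=4
i=10 t=24 v=1: → [24,33),[22,31),[20,29),[18,27),[16,25); WM=24; [14,23) fires=7
i=11 t=24 v=8: → [24,33),[22,31),[20,29),[18,27),[16,25); WM=24
i=12 t=27 v=7: → [26,35),[24,33),[22,31),[20,29); WM=27; [16,25) fires=8 [18,27) fires=8
i=13 t=29 v=1: → [28,37),[26,35),[24,33),[22,31); WM=29; [20,29) fires=8
i=14 t=30 v=5: → [30,39),[28,37),[26,35),[24,33),[22,31); WM=30
i=15 t=32 v=2: → [32,41),[30,39),[28,37),[26,35),[24,33); WM=32; [22,31) fires=8
i=16 t=33 v=1: → [32,41),[30,39),[28,37),[26,35); WM=33; [24,33) fires=8
i=17 t=33 v=2: → [32,41),[30,39),[28,37),[26,35); WM=33
i=18 t=32 v=5: → [32,41),[30,39),[28,37),[26,35),[24,33); WM=33
i=19 t=31 v=7: DROP (t<33-1); WM=33
i=20 t=34 v=1: → [34,43),[32,41),[30,39),[28,37),[26,35); WM=34
i=21 t=35 v=8: → [34,43),[32,41),[30,39),[28,37); WM=35; [26,35) fires=7

19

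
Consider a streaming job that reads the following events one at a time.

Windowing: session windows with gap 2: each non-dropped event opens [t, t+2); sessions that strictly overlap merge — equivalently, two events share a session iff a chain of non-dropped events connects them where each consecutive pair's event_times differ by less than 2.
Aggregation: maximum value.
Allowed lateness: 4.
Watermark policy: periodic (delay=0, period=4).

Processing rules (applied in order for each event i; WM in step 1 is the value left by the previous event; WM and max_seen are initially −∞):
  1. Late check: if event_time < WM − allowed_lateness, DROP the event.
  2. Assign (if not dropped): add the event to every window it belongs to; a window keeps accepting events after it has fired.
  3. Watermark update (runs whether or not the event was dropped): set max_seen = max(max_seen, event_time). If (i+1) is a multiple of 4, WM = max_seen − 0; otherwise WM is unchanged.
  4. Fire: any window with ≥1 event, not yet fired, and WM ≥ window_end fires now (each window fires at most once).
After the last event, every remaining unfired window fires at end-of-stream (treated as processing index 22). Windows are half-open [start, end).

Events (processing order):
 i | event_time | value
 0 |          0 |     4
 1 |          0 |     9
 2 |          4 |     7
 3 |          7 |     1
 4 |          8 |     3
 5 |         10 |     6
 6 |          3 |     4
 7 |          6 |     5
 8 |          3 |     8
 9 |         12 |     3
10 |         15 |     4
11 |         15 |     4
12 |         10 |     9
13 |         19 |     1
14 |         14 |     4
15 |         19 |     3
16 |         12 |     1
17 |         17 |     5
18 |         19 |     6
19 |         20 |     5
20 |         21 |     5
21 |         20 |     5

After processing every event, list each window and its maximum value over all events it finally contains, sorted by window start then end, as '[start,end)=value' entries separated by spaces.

i=0 t=0 v=4: → [0,2); WM=−∞
i=1 t=0 v=9: → [0,2); WM=−∞
i=2 t=4 v=7: → [4,6); WM=−∞
i=3 t=7 v=1: → [7,9); WM=7
i=4 t=8 v=3: → [7,10); WM=7
i=5 t=10 v=6: → [10,12); WM=7
i=6 t=3 v=4: → [3,6); WM=7
i=7 t=6 v=5: → [6,10); WM=10
i=8 t=3 v=8: DROP (t<10-4); WM=10
i=9 t=12 v=3: → [12,14); WM=10
i=10 t=15 v=4: → [15,17); WM=10
i=11 t=15 v=4: → [15,17); WM=15
i=12 t=10 v=9: DROP (t<15-4); WM=15
i=13 t=19 v=1: → [19,21); WM=15
i=14 t=14 v=4: → [14,17); WM=15
i=15 t=19 v=3: → [19,21); WM=19
i=16 t=12 v=1: DROP (t<19-4); WM=19
i=17 t=17 v=5: → [17,19); WM=19
i=18 t=19 v=6: → [19,21); WM=19
i=19 t=20 v=5: → [19,22); WM=20
i=20 t=21 v=5: → [19,23); WM=20
i=21 t=20 v=5: → [19,23); WM=20

[0,2)=9 [3,6)=7 [6,10)=5 [10,12)=6 [12,14)=3 [14,17)=4 [17,19)=5 [19,23)=6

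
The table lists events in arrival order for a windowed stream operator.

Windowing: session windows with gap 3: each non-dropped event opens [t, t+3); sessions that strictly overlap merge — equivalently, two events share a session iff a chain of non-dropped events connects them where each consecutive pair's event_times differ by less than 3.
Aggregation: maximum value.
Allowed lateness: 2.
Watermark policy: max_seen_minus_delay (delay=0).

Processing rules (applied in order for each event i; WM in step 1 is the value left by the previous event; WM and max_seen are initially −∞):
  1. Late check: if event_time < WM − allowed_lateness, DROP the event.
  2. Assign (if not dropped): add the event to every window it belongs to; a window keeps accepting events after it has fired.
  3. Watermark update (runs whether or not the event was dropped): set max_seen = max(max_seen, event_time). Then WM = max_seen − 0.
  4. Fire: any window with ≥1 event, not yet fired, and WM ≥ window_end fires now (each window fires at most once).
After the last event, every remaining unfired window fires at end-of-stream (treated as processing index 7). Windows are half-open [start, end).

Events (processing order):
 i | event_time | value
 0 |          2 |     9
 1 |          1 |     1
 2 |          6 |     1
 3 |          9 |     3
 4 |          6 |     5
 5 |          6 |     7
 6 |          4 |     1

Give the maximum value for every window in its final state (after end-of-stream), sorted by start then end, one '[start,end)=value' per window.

i=0 t=2 v=9: → [2,5); WM=2
i=1 t=1 v=1: → [1,5); WM=2
i=2 t=6 v=1: → [6,9); WM=6
i=3 t=9 v=3: → [9,12); WM=9
i=4 t=6 v=5: DROP (t<9-2); WM=9
i=5 t=6 v=7: DROP (t<9-2); WM=9
i=6 t=4 v=1: DROP (t<9-2); WM=9

[1,5)=9 [6,9)=1 [9,12)=3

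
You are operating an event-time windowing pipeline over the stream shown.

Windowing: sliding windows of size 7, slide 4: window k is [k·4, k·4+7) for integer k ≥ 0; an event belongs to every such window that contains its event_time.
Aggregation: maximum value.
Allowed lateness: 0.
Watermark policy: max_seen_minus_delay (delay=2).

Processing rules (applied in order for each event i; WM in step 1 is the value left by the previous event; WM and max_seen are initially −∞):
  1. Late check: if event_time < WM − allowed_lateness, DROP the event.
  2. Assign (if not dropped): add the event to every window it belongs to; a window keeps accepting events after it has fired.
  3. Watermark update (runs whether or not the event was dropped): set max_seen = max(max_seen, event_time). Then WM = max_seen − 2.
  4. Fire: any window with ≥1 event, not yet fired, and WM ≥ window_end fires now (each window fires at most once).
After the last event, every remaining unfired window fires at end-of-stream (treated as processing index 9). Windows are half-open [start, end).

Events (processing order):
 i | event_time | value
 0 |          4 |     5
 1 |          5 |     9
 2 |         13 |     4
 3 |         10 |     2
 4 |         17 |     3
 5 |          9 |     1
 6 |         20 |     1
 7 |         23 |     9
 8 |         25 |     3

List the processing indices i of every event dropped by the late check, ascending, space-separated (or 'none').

3 5

i=0 t=4 v=5: → [4,11),[0,7); WM=2
i=1 t=5 v=9: → [4,11),[0,7); WM=3
i=2 t=13 v=4: → [12,19),[8,15); WM=11; [0,7) fires=9 [4,11) fires=9
i=3 t=10 v=2: DROP (t<11-0); WM=11
i=4 t=17 v=3: → [16,23),[12,19); WM=15; [8,15) fires=4
i=5 t=9 v=1: DROP (t<15-0); WM=15
i=6 t=20 v=1: → [20,27),[16,23); WM=18
i=7 t=23 v=9: → [20,27); WM=21; [12,19) fires=4
i=8 t=25 v=3: → [24,31),[20,27); WM=23; [16,23) fires=3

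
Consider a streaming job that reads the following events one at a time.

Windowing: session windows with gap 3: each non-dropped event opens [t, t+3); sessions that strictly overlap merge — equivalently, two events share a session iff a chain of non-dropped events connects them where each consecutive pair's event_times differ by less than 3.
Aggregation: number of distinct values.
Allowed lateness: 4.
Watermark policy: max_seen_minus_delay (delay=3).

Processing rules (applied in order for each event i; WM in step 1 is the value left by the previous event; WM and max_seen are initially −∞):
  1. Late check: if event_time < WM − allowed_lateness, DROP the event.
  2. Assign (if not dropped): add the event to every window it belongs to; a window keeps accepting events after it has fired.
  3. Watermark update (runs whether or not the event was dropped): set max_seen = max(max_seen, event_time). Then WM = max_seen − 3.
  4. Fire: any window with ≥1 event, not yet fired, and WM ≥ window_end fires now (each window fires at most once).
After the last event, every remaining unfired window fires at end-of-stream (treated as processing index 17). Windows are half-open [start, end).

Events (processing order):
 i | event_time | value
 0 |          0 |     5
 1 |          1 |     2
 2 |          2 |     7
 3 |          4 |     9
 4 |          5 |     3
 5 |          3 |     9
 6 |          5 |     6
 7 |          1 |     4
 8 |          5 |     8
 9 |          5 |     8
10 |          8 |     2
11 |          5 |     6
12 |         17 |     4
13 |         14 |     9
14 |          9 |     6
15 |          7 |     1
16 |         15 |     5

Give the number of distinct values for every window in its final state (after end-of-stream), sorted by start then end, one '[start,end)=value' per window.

[0,8)=8 [8,11)=1 [14,20)=3

i=0 t=0 v=5: → [0,3); WM=-3
i=1 t=1 v=2: → [0,4); WM=-2
i=2 t=2 v=7: → [0,5); WM=-1
i=3 t=4 v=9: → [0,7); WM=1
i=4 t=5 v=3: → [0,8); WM=2
i=5 t=3 v=9: → [0,8); WM=2
i=6 t=5 v=6: → [0,8); WM=2
i=7 t=1 v=4: → [0,8); WM=2
i=8 t=5 v=8: → [0,8); WM=2
i=9 t=5 v=8: → [0,8); WM=2
i=10 t=8 v=2: → [8,11); WM=5
i=11 t=5 v=6: → [0,8); WM=5
i=12 t=17 v=4: → [17,20); WM=14
i=13 t=14 v=9: → [14,17); WM=14
i=14 t=9 v=6: DROP (t<14-4); WM=14
i=15 t=7 v=1: DROP (t<14-4); WM=14
i=16 t=15 v=5: → [14,20); WM=14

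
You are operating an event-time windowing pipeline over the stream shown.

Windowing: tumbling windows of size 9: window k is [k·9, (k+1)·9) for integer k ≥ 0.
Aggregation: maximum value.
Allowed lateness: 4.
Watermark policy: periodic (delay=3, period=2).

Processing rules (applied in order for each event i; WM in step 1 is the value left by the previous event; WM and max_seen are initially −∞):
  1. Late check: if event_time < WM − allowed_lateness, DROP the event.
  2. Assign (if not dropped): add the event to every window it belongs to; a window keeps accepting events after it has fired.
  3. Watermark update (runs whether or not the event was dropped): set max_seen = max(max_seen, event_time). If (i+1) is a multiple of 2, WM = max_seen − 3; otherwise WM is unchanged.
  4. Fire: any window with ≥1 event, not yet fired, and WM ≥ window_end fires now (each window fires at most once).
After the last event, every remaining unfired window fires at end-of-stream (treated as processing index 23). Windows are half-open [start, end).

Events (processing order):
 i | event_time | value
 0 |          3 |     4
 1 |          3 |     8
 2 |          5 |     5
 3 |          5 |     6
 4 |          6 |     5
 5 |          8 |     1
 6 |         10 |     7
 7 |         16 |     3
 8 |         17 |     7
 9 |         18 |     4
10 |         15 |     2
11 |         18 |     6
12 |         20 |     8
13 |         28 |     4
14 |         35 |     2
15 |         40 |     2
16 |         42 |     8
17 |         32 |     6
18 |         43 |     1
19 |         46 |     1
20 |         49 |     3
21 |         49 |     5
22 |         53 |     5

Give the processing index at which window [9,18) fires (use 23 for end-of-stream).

i=0 t=3 v=4: → [0,9); WM=−∞
i=1 t=3 v=8: → [0,9); WM=0
i=2 t=5 v=5: → [0,9); WM=0
i=3 t=5 v=6: → [0,9); WM=2
i=4 t=6 v=5: → [0,9); WM=2
i=5 t=8 v=1: → [0,9); WM=5
i=6 t=10 v=7: → [9,18); WM=5
i=7 t=16 v=3: → [9,18); WM=13; [0,9) fires=8
i=8 t=17 v=7: → [9,18); WM=13
i=9 t=18 v=4: → [18,27); WM=15
i=10 t=15 v=2: → [9,18); WM=15
i=11 t=18 v=6: → [18,27); WM=15
i=12 t=20 v=8: → [18,27); WM=15
i=13 t=28 v=4: → [27,36); WM=25; [9,18) fires=7
i=14 t=35 v=2: → [27,36); WM=25
i=15 t=40 v=2: → [36,45); WM=37; [18,27) fires=8 [27,36) fires=4
i=16 t=42 v=8: → [36,45); WM=37
i=17 t=32 v=6: DROP (t<37-4); WM=39
i=18 t=43 v=1: → [36,45); WM=39
i=19 t=46 v=1: → [45,54); WM=43
i=20 t=49 v=3: → [45,54); WM=43
i=21 t=49 v=5: → [45,54); WM=46; [36,45) fires=8
i=22 t=53 v=5: → [45,54); WM=46

13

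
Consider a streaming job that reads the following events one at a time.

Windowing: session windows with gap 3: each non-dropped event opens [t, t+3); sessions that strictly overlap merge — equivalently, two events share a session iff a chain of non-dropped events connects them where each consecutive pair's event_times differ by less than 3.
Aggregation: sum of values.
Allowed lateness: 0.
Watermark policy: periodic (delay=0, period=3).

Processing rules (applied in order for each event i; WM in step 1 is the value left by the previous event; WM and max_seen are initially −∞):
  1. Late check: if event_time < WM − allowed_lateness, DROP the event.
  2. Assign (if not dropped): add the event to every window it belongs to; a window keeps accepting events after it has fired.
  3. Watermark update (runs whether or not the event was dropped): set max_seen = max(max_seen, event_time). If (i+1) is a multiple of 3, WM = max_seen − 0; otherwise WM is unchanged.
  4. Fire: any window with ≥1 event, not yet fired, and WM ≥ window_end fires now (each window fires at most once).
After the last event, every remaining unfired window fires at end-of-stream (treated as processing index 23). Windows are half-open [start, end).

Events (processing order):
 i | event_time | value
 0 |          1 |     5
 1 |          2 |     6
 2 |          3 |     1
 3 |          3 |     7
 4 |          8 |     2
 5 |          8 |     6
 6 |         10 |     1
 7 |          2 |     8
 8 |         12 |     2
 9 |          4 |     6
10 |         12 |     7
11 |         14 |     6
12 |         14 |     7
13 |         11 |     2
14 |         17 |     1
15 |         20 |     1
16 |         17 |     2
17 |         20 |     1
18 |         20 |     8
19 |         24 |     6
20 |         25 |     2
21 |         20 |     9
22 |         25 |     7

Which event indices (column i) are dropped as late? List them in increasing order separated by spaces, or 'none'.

7 9 13 21

i=0 t=1 v=5: → [1,4); WM=−∞
i=1 t=2 v=6: → [1,5); WM=−∞
i=2 t=3 v=1: → [1,6); WM=3
i=3 t=3 v=7: → [1,6); WM=3
i=4 t=8 v=2: → [8,11); WM=3
i=5 t=8 v=6: → [8,11); WM=8
i=6 t=10 v=1: → [8,13); WM=8
i=7 t=2 v=8: DROP (t<8-0); WM=8
i=8 t=12 v=2: → [8,15); WM=12
i=9 t=4 v=6: DROP (t<12-0); WM=12
i=10 t=12 v=7: → [8,15); WM=12
i=11 t=14 v=6: → [8,17); WM=14
i=12 t=14 v=7: → [8,17); WM=14
i=13 t=11 v=2: DROP (t<14-0); WM=14
i=14 t=17 v=1: → [17,20); WM=17
i=15 t=20 v=1: → [20,23); WM=17
i=16 t=17 v=2: → [17,20); WM=17
i=17 t=20 v=1: → [20,23); WM=20
i=18 t=20 v=8: → [20,23); WM=20
i=19 t=24 v=6: → [24,27); WM=20
i=20 t=25 v=2: → [24,28); WM=25
i=21 t=20 v=9: DROP (t<25-0); WM=25
i=22 t=25 v=7: → [24,28); WM=25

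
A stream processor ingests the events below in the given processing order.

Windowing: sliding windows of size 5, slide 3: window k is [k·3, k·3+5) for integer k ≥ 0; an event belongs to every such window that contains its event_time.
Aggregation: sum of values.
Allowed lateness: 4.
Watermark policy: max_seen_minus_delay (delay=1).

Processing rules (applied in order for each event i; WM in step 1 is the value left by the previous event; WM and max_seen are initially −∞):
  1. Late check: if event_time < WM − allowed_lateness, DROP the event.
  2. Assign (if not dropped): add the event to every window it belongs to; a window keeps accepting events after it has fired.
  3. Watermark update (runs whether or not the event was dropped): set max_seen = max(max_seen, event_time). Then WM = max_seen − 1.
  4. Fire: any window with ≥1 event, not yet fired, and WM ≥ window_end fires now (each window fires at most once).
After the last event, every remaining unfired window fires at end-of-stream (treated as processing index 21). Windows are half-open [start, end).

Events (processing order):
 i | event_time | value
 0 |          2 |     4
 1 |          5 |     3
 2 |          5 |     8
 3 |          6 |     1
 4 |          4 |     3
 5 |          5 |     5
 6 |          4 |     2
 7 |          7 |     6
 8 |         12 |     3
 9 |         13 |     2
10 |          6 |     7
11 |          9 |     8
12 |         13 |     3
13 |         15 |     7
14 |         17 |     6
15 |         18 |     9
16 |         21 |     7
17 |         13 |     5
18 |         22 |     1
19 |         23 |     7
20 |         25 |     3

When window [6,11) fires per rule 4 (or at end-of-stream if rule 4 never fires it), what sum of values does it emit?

7

i=0 t=2 v=4: → [0,5); WM=1
i=1 t=5 v=3: → [3,8); WM=4
i=2 t=5 v=8: → [3,8); WM=4
i=3 t=6 v=1: → [6,11),[3,8); WM=5; [0,5) fires=4
i=4 t=4 v=3: → [3,8),[0,5); WM=5
i=5 t=5 v=5: → [3,8); WM=5
i=6 t=4 v=2: → [3,8),[0,5); WM=5
i=7 t=7 v=6: → [6,11),[3,8); WM=6
i=8 t=12 v=3: → [12,17),[9,14); WM=11; [3,8) fires=28 [6,11) fires=7
i=9 t=13 v=2: → [12,17),[9,14); WM=12
i=10 t=6 v=7: DROP (t<12-4); WM=12
i=11 t=9 v=8: → [9,14),[6,11); WM=12
i=12 t=13 v=3: → [12,17),[9,14); WM=12
i=13 t=15 v=7: → [15,20),[12,17); WM=14; [9,14) fires=16
i=14 t=17 v=6: → [15,20); WM=16
i=15 t=18 v=9: → [18,23),[15,20); WM=17; [12,17) fires=15
i=16 t=21 v=7: → [21,26),[18,23); WM=20; [15,20) fires=22
i=17 t=13 v=5: DROP (t<20-4); WM=20
i=18 t=22 v=1: → [21,26),[18,23); WM=21
i=19 t=23 v=7: → [21,26); WM=22
i=20 t=25 v=3: → [24,29),[21,26); WM=24; [18,23) fires=17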